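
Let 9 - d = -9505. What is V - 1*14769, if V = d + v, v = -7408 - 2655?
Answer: -15318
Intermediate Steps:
d = 9514 (d = 9 - 1*(-9505) = 9 + 9505 = 9514)
v = -10063
V = -549 (V = 9514 - 10063 = -549)
V - 1*14769 = -549 - 1*14769 = -549 - 14769 = -15318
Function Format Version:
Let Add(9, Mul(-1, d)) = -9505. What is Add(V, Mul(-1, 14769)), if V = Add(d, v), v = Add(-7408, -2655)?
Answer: -15318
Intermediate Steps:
d = 9514 (d = Add(9, Mul(-1, -9505)) = Add(9, 9505) = 9514)
v = -10063
V = -549 (V = Add(9514, -10063) = -549)
Add(V, Mul(-1, 14769)) = Add(-549, Mul(-1, 14769)) = Add(-549, -14769) = -15318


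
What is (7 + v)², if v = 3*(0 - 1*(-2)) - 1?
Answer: 144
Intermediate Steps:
v = 5 (v = 3*(0 + 2) - 1 = 3*2 - 1 = 6 - 1 = 5)
(7 + v)² = (7 + 5)² = 12² = 144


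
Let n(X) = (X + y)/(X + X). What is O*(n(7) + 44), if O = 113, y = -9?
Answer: 34691/7 ≈ 4955.9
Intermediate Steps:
n(X) = (-9 + X)/(2*X) (n(X) = (X - 9)/(X + X) = (-9 + X)/((2*X)) = (-9 + X)*(1/(2*X)) = (-9 + X)/(2*X))
O*(n(7) + 44) = 113*((½)*(-9 + 7)/7 + 44) = 113*((½)*(⅐)*(-2) + 44) = 113*(-⅐ + 44) = 113*(307/7) = 34691/7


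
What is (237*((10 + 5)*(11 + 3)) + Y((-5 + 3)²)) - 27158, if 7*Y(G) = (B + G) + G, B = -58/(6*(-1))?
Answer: 474905/21 ≈ 22615.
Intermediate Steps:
B = 29/3 (B = -58/(-6) = -58*(-⅙) = 29/3 ≈ 9.6667)
Y(G) = 29/21 + 2*G/7 (Y(G) = ((29/3 + G) + G)/7 = (29/3 + 2*G)/7 = 29/21 + 2*G/7)
(237*((10 + 5)*(11 + 3)) + Y((-5 + 3)²)) - 27158 = (237*((10 + 5)*(11 + 3)) + (29/21 + 2*(-5 + 3)²/7)) - 27158 = (237*(15*14) + (29/21 + (2/7)*(-2)²)) - 27158 = (237*210 + (29/21 + (2/7)*4)) - 27158 = (49770 + (29/21 + 8/7)) - 27158 = (49770 + 53/21) - 27158 = 1045223/21 - 27158 = 474905/21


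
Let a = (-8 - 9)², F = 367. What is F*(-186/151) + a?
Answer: -24623/151 ≈ -163.07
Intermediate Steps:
a = 289 (a = (-17)² = 289)
F*(-186/151) + a = 367*(-186/151) + 289 = -68262/151 + 289 = -24623/151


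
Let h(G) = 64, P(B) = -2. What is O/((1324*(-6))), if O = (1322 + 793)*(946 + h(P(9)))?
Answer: -356025/1324 ≈ -268.90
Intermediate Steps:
O = 2136150 (O = (1322 + 793)*(946 + 64) = 2115*1010 = 2136150)
O/((1324*(-6))) = 2136150/((1324*(-6))) = 2136150/(-7944) = 2136150*(-1/7944) = -356025/1324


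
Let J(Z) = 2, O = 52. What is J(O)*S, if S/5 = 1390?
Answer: 13900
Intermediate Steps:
S = 6950 (S = 5*1390 = 6950)
J(O)*S = 2*6950 = 13900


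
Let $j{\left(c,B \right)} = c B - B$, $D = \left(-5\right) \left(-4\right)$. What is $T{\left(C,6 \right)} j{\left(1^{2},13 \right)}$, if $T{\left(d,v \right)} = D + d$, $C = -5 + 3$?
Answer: $0$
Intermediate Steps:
$D = 20$
$j{\left(c,B \right)} = - B + B c$ ($j{\left(c,B \right)} = B c - B = - B + B c$)
$C = -2$
$T{\left(d,v \right)} = 20 + d$
$T{\left(C,6 \right)} j{\left(1^{2},13 \right)} = \left(20 - 2\right) 13 \left(-1 + 1^{2}\right) = 18 \cdot 13 \left(-1 + 1\right) = 18 \cdot 13 \cdot 0 = 18 \cdot 0 = 0$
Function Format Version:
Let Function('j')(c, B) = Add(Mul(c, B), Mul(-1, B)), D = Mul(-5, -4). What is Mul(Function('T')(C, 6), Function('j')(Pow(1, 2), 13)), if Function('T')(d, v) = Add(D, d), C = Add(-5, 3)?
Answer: 0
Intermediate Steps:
D = 20
Function('j')(c, B) = Add(Mul(-1, B), Mul(B, c)) (Function('j')(c, B) = Add(Mul(B, c), Mul(-1, B)) = Add(Mul(-1, B), Mul(B, c)))
C = -2
Function('T')(d, v) = Add(20, d)
Mul(Function('T')(C, 6), Function('j')(Pow(1, 2), 13)) = Mul(Add(20, -2), Mul(13, Add(-1, Pow(1, 2)))) = Mul(18, Mul(13, Add(-1, 1))) = Mul(18, Mul(13, 0)) = Mul(18, 0) = 0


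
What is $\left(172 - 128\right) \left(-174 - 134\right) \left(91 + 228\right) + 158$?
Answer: $-4322930$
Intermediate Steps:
$\left(172 - 128\right) \left(-174 - 134\right) \left(91 + 228\right) + 158 = 44 \left(-308\right) 319 + 158 = \left(-13552\right) 319 + 158 = -4323088 + 158 = -4322930$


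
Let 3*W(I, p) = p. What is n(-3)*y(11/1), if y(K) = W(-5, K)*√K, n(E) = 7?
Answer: 77*√11/3 ≈ 85.127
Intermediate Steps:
W(I, p) = p/3
y(K) = K^(3/2)/3 (y(K) = (K/3)*√K = K^(3/2)/3)
n(-3)*y(11/1) = 7*((11/1)^(3/2)/3) = 7*((11*1)^(3/2)/3) = 7*(11^(3/2)/3) = 7*((11*√11)/3) = 7*(11*√11/3) = 77*√11/3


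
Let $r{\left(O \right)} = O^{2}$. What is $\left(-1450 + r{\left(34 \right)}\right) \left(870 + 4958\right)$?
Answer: $-1713432$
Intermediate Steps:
$\left(-1450 + r{\left(34 \right)}\right) \left(870 + 4958\right) = \left(-1450 + 34^{2}\right) \left(870 + 4958\right) = \left(-1450 + 1156\right) 5828 = \left(-294\right) 5828 = -1713432$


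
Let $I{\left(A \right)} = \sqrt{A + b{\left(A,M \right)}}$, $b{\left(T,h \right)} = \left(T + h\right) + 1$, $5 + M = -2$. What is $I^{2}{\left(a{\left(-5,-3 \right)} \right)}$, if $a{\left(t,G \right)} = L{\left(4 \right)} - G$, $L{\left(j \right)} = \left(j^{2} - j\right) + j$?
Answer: $32$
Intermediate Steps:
$M = -7$ ($M = -5 - 2 = -7$)
$L{\left(j \right)} = j^{2}$
$a{\left(t,G \right)} = 16 - G$ ($a{\left(t,G \right)} = 4^{2} - G = 16 - G$)
$b{\left(T,h \right)} = 1 + T + h$
$I{\left(A \right)} = \sqrt{-6 + 2 A}$ ($I{\left(A \right)} = \sqrt{A + \left(1 + A - 7\right)} = \sqrt{A + \left(-6 + A\right)} = \sqrt{-6 + 2 A}$)
$I^{2}{\left(a{\left(-5,-3 \right)} \right)} = \left(\sqrt{-6 + 2 \left(16 - -3\right)}\right)^{2} = \left(\sqrt{-6 + 2 \left(16 + 3\right)}\right)^{2} = \left(\sqrt{-6 + 2 \cdot 19}\right)^{2} = \left(\sqrt{-6 + 38}\right)^{2} = \left(\sqrt{32}\right)^{2} = \left(4 \sqrt{2}\right)^{2} = 32$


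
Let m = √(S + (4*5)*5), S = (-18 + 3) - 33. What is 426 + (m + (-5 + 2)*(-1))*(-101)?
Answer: 123 - 202*√13 ≈ -605.32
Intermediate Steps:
S = -48 (S = -15 - 33 = -48)
m = 2*√13 (m = √(-48 + (4*5)*5) = √(-48 + 20*5) = √(-48 + 100) = √52 = 2*√13 ≈ 7.2111)
426 + (m + (-5 + 2)*(-1))*(-101) = 426 + (2*√13 + (-5 + 2)*(-1))*(-101) = 426 + (2*√13 - 3*(-1))*(-101) = 426 + (2*√13 + 3)*(-101) = 426 + (3 + 2*√13)*(-101) = 426 + (-303 - 202*√13) = 123 - 202*√13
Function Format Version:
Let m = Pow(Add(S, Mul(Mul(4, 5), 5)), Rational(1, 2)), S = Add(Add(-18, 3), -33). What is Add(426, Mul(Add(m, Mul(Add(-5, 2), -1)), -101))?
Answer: Add(123, Mul(-202, Pow(13, Rational(1, 2)))) ≈ -605.32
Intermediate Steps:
S = -48 (S = Add(-15, -33) = -48)
m = Mul(2, Pow(13, Rational(1, 2))) (m = Pow(Add(-48, Mul(Mul(4, 5), 5)), Rational(1, 2)) = Pow(Add(-48, Mul(20, 5)), Rational(1, 2)) = Pow(Add(-48, 100), Rational(1, 2)) = Pow(52, Rational(1, 2)) = Mul(2, Pow(13, Rational(1, 2))) ≈ 7.2111)
Add(426, Mul(Add(m, Mul(Add(-5, 2), -1)), -101)) = Add(426, Mul(Add(Mul(2, Pow(13, Rational(1, 2))), Mul(Add(-5, 2), -1)), -101)) = Add(426, Mul(Add(Mul(2, Pow(13, Rational(1, 2))), Mul(-3, -1)), -101)) = Add(426, Mul(Add(Mul(2, Pow(13, Rational(1, 2))), 3), -101)) = Add(426, Mul(Add(3, Mul(2, Pow(13, Rational(1, 2)))), -101)) = Add(426, Add(-303, Mul(-202, Pow(13, Rational(1, 2))))) = Add(123, Mul(-202, Pow(13, Rational(1, 2))))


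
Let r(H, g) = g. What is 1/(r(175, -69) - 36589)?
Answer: -1/36658 ≈ -2.7279e-5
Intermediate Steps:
1/(r(175, -69) - 36589) = 1/(-69 - 36589) = 1/(-36658) = -1/36658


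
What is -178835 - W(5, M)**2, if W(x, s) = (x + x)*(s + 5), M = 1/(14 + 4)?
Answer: -14692660/81 ≈ -1.8139e+5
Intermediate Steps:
M = 1/18 ≈ 0.055556
W(x, s) = 2*x*(5 + s) (W(x, s) = (2*x)*(5 + s) = 2*x*(5 + s))
-178835 - W(5, M)**2 = -178835 - (2*5*(5 + 1/18))**2 = -178835 - (2*5*(91/18))**2 = -178835 - (455/9)**2 = -178835 - 1*207025/81 = -178835 - 207025/81 = -14692660/81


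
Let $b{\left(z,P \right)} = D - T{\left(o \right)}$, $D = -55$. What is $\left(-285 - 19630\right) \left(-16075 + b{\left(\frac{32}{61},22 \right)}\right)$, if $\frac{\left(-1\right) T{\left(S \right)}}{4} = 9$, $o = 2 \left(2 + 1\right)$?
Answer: $320512010$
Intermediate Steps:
$o = 6$ ($o = 2 \cdot 3 = 6$)
$T{\left(S \right)} = -36$ ($T{\left(S \right)} = \left(-4\right) 9 = -36$)
$b{\left(z,P \right)} = -19$ ($b{\left(z,P \right)} = -55 - -36 = -55 + 36 = -19$)
$\left(-285 - 19630\right) \left(-16075 + b{\left(\frac{32}{61},22 \right)}\right) = \left(-285 - 19630\right) \left(-16075 - 19\right) = \left(-19915\right) \left(-16094\right) = 320512010$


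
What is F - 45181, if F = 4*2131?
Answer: -36657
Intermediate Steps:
F = 8524
F - 45181 = 8524 - 45181 = -36657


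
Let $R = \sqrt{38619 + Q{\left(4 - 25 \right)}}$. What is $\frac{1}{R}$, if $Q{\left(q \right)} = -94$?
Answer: $\frac{\sqrt{1541}}{7705} \approx 0.0050948$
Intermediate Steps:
$R = 5 \sqrt{1541}$ ($R = \sqrt{38619 - 94} = \sqrt{38525} = 5 \sqrt{1541} \approx 196.28$)
$\frac{1}{R} = \frac{1}{5 \sqrt{1541}} = \frac{\sqrt{1541}}{7705}$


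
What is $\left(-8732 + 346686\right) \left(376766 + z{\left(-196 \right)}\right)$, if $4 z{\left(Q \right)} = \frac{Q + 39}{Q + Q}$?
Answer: $\frac{99826414712365}{784} \approx 1.2733 \cdot 10^{11}$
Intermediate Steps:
$z{\left(Q \right)} = \frac{39 + Q}{8 Q}$ ($z{\left(Q \right)} = \frac{\left(Q + 39\right) \frac{1}{Q + Q}}{4} = \frac{\left(39 + Q\right) \frac{1}{2 Q}}{4} = \frac{\frac{1}{2} \frac{1}{Q} \left(39 + Q\right)}{4} = \frac{39 + Q}{8 Q}$)
$\left(-8732 + 346686\right) \left(376766 + z{\left(-196 \right)}\right) = \left(-8732 + 346686\right) \left(376766 + \frac{39 - 196}{8 \left(-196\right)}\right) = 337954 \left(376766 + \frac{1}{8} \left(- \frac{1}{196}\right) \left(-157\right)\right) = 337954 \left(376766 + \frac{157}{1568}\right) = 337954 \cdot \frac{590769245}{1568} = \frac{99826414712365}{784}$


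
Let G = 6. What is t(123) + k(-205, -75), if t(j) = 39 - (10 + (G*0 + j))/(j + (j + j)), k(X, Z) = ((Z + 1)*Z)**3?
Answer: 63081979889258/369 ≈ 1.7095e+11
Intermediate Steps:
k(X, Z) = Z**3*(1 + Z)**3 (k(X, Z) = ((1 + Z)*Z)**3 = (Z*(1 + Z))**3 = Z**3*(1 + Z)**3)
t(j) = 39 - (10 + j)/(3*j) (t(j) = 39 - (10 + (6*0 + j))/(j + (j + j)) = 39 - (10 + (0 + j))/(j + 2*j) = 39 - (10 + j)/(3*j))
t(123) + k(-205, -75) = (2/3)*(-5 + 58*123)/123 + (-75)**3*(1 - 75)**3 = (2/3)*(1/123)*(-5 + 7134) - 421875*(-74)**3 = (2/3)*(1/123)*7129 - 421875*(-405224) = 14258/369 + 170953875000 = 63081979889258/369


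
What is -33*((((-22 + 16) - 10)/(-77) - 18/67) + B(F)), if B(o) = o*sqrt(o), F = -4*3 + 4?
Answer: 942/469 + 528*I*sqrt(2) ≈ 2.0085 + 746.71*I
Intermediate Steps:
F = -8 (F = -12 + 4 = -8)
B(o) = o**(3/2)
-33*((((-22 + 16) - 10)/(-77) - 18/67) + B(F)) = -33*((((-22 + 16) - 10)/(-77) - 18/67) + (-8)**(3/2)) = -33*(((-6 - 10)*(-1/77) - 18*1/67) - 16*I*sqrt(2)) = -33*((-16*(-1/77) - 18/67) - 16*I*sqrt(2)) = -33*((16/77 - 18/67) - 16*I*sqrt(2)) = -33*(-314/5159 - 16*I*sqrt(2)) = 942/469 + 528*I*sqrt(2)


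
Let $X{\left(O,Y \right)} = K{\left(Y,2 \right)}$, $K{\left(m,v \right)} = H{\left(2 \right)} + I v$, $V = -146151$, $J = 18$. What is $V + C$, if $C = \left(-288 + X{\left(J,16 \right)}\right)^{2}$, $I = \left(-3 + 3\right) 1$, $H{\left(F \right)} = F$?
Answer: $-64355$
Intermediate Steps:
$I = 0$ ($I = 0 \cdot 1 = 0$)
$K{\left(m,v \right)} = 2$ ($K{\left(m,v \right)} = 2 + 0 v = 2 + 0 = 2$)
$X{\left(O,Y \right)} = 2$
$C = 81796$ ($C = \left(-288 + 2\right)^{2} = \left(-286\right)^{2} = 81796$)
$V + C = -146151 + 81796 = -64355$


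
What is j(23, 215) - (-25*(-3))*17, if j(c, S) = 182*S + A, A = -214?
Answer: 37641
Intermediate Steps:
j(c, S) = -214 + 182*S (j(c, S) = 182*S - 214 = -214 + 182*S)
j(23, 215) - (-25*(-3))*17 = (-214 + 182*215) - (-25*(-3))*17 = (-214 + 39130) - 75*17 = 38916 - 1*1275 = 38916 - 1275 = 37641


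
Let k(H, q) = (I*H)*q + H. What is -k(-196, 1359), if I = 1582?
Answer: 421388044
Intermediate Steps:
k(H, q) = H + 1582*H*q (k(H, q) = (1582*H)*q + H = 1582*H*q + H = H + 1582*H*q)
-k(-196, 1359) = -(-196)*(1 + 1582*1359) = -(-196)*(1 + 2149938) = -(-196)*2149939 = -1*(-421388044) = 421388044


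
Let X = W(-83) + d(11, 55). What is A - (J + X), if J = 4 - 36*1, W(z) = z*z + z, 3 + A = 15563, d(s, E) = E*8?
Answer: 8346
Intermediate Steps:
d(s, E) = 8*E
A = 15560 (A = -3 + 15563 = 15560)
W(z) = z + z² (W(z) = z² + z = z + z²)
J = -32 (J = 4 - 36 = -32)
X = 7246 (X = -83*(1 - 83) + 8*55 = -83*(-82) + 440 = 6806 + 440 = 7246)
A - (J + X) = 15560 - (-32 + 7246) = 15560 - 1*7214 = 15560 - 7214 = 8346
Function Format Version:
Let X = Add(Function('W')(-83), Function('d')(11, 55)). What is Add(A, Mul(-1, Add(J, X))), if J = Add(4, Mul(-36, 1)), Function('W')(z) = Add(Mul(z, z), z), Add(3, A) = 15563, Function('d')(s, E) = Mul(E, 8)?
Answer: 8346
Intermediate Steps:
Function('d')(s, E) = Mul(8, E)
A = 15560 (A = Add(-3, 15563) = 15560)
Function('W')(z) = Add(z, Pow(z, 2)) (Function('W')(z) = Add(Pow(z, 2), z) = Add(z, Pow(z, 2)))
J = -32 (J = Add(4, -36) = -32)
X = 7246 (X = Add(Mul(-83, Add(1, -83)), Mul(8, 55)) = Add(Mul(-83, -82), 440) = Add(6806, 440) = 7246)
Add(A, Mul(-1, Add(J, X))) = Add(15560, Mul(-1, Add(-32, 7246))) = Add(15560, Mul(-1, 7214)) = Add(15560, -7214) = 8346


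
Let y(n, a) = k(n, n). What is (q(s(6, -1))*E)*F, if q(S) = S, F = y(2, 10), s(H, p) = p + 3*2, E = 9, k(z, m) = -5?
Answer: -225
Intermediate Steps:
s(H, p) = 6 + p (s(H, p) = p + 6 = 6 + p)
y(n, a) = -5
F = -5
(q(s(6, -1))*E)*F = ((6 - 1)*9)*(-5) = (5*9)*(-5) = 45*(-5) = -225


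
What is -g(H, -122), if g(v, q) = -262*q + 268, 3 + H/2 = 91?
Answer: -32232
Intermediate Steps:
H = 176 (H = -6 + 2*91 = -6 + 182 = 176)
g(v, q) = 268 - 262*q
-g(H, -122) = -(268 - 262*(-122)) = -(268 + 31964) = -1*32232 = -32232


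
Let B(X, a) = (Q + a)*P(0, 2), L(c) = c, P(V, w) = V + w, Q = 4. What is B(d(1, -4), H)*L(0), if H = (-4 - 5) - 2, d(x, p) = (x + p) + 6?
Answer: 0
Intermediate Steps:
d(x, p) = 6 + p + x (d(x, p) = (p + x) + 6 = 6 + p + x)
H = -11 (H = -9 - 2 = -11)
B(X, a) = 8 + 2*a (B(X, a) = (4 + a)*(0 + 2) = (4 + a)*2 = 8 + 2*a)
B(d(1, -4), H)*L(0) = (8 + 2*(-11))*0 = (8 - 22)*0 = -14*0 = 0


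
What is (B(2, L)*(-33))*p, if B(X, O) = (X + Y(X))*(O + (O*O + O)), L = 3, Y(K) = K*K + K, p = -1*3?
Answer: 11880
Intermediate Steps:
p = -3
Y(K) = K + K² (Y(K) = K² + K = K + K²)
B(X, O) = (X + X*(1 + X))*(O² + 2*O) (B(X, O) = (X + X*(1 + X))*(O + (O*O + O)) = (X + X*(1 + X))*(O + (O² + O)) = (X + X*(1 + X))*(O + (O + O²)) = (X + X*(1 + X))*(O² + 2*O))
(B(2, L)*(-33))*p = ((3*2*(4 + 3 + 2*2 + 3*(1 + 2)))*(-33))*(-3) = ((3*2*(4 + 3 + 4 + 3*3))*(-33))*(-3) = ((3*2*(4 + 3 + 4 + 9))*(-33))*(-3) = ((3*2*20)*(-33))*(-3) = (120*(-33))*(-3) = -3960*(-3) = 11880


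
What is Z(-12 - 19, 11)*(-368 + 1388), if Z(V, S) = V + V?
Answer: -63240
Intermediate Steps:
Z(V, S) = 2*V
Z(-12 - 19, 11)*(-368 + 1388) = (2*(-12 - 19))*(-368 + 1388) = (2*(-31))*1020 = -62*1020 = -63240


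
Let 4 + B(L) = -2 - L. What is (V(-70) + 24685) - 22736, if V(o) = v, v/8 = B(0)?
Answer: 1901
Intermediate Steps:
B(L) = -6 - L (B(L) = -4 + (-2 - L) = -6 - L)
v = -48 (v = 8*(-6 - 1*0) = 8*(-6 + 0) = 8*(-6) = -48)
V(o) = -48
(V(-70) + 24685) - 22736 = (-48 + 24685) - 22736 = 24637 - 22736 = 1901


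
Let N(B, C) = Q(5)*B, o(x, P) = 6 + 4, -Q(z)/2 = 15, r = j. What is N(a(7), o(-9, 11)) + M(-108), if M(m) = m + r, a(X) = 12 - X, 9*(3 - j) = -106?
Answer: -2189/9 ≈ -243.22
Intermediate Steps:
j = 133/9 (j = 3 - ⅑*(-106) = 3 + 106/9 = 133/9 ≈ 14.778)
r = 133/9 ≈ 14.778
Q(z) = -30 (Q(z) = -2*15 = -30)
o(x, P) = 10
N(B, C) = -30*B
M(m) = 133/9 + m (M(m) = m + 133/9 = 133/9 + m)
N(a(7), o(-9, 11)) + M(-108) = -30*(12 - 1*7) + (133/9 - 108) = -30*(12 - 7) - 839/9 = -30*5 - 839/9 = -150 - 839/9 = -2189/9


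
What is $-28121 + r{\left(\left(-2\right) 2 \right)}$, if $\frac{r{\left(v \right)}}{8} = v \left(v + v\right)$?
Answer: $-27865$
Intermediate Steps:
$r{\left(v \right)} = 16 v^{2}$ ($r{\left(v \right)} = 8 v \left(v + v\right) = 8 v 2 v = 8 \cdot 2 v^{2} = 16 v^{2}$)
$-28121 + r{\left(\left(-2\right) 2 \right)} = -28121 + 16 \left(\left(-2\right) 2\right)^{2} = -28121 + 16 \left(-4\right)^{2} = -28121 + 16 \cdot 16 = -28121 + 256 = -27865$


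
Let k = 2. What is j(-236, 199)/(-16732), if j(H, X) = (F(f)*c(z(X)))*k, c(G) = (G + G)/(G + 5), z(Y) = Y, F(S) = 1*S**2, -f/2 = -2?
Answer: -796/213333 ≈ -0.0037313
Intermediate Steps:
f = 4 (f = -2*(-2) = 4)
F(S) = S**2
c(G) = 2*G/(5 + G) (c(G) = (2*G)/(5 + G) = 2*G/(5 + G))
j(H, X) = 64*X/(5 + X) (j(H, X) = (4**2*(2*X/(5 + X)))*2 = (16*(2*X/(5 + X)))*2 = (32*X/(5 + X))*2 = 64*X/(5 + X))
j(-236, 199)/(-16732) = (64*199/(5 + 199))/(-16732) = (64*199/204)*(-1/16732) = (64*199*(1/204))*(-1/16732) = (3184/51)*(-1/16732) = -796/213333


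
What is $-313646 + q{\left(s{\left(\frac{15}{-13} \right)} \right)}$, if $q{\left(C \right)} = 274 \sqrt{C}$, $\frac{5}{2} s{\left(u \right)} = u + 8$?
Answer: $-313646 + \frac{274 \sqrt{11570}}{65} \approx -3.1319 \cdot 10^{5}$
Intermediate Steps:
$s{\left(u \right)} = \frac{16}{5} + \frac{2 u}{5}$ ($s{\left(u \right)} = \frac{2 \left(u + 8\right)}{5} = \frac{2 \left(8 + u\right)}{5} = \frac{16}{5} + \frac{2 u}{5}$)
$-313646 + q{\left(s{\left(\frac{15}{-13} \right)} \right)} = -313646 + 274 \sqrt{\frac{16}{5} + \frac{2 \frac{15}{-13}}{5}} = -313646 + 274 \sqrt{\frac{16}{5} + \frac{2 \cdot 15 \left(- \frac{1}{13}\right)}{5}} = -313646 + 274 \sqrt{\frac{16}{5} + \frac{2}{5} \left(- \frac{15}{13}\right)} = -313646 + 274 \sqrt{\frac{16}{5} - \frac{6}{13}} = -313646 + 274 \sqrt{\frac{178}{65}} = -313646 + 274 \frac{\sqrt{11570}}{65} = -313646 + \frac{274 \sqrt{11570}}{65}$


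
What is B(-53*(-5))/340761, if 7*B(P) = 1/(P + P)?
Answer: 1/1264223310 ≈ 7.9100e-10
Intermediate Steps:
B(P) = 1/(14*P) (B(P) = 1/(7*(P + P)) = 1/(7*((2*P))) = (1/(2*P))/7 = 1/(14*P))
B(-53*(-5))/340761 = (1/(14*((-53*(-5)))))/340761 = ((1/14)/265)*(1/340761) = ((1/14)*(1/265))*(1/340761) = (1/3710)*(1/340761) = 1/1264223310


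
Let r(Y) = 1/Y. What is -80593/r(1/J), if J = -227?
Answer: 80593/227 ≈ 355.04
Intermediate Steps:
-80593/r(1/J) = -80593/(-227) = -80593*(-1/227) = 80593/227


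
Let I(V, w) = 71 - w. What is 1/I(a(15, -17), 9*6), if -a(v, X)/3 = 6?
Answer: 1/17 ≈ 0.058824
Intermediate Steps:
a(v, X) = -18 (a(v, X) = -3*6 = -18)
1/I(a(15, -17), 9*6) = 1/(71 - 9*6) = 1/(71 - 1*54) = 1/(71 - 54) = 1/17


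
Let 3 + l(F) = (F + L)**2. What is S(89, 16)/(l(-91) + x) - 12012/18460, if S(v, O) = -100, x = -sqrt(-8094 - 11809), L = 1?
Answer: -3859181643/5820341440 - 25*I*sqrt(19903)/16395328 ≈ -0.66305 - 0.00021512*I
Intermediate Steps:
x = -I*sqrt(19903) (x = -sqrt(-19903) = -I*sqrt(19903) ≈ -141.08*I)
l(F) = -3 + (1 + F)**2 (l(F) = -3 + (F + 1)**2 = -3 + (1 + F)**2)
S(89, 16)/(l(-91) + x) - 12012/18460 = -100/((-3 + (1 - 91)**2) - I*sqrt(19903)) - 12012/18460 = -100/((-3 + (-90)**2) - I*sqrt(19903)) - 12012*1/18460 = -100/((-3 + 8100) - I*sqrt(19903)) - 231/355 = -100/(8097 - I*sqrt(19903)) - 231/355 = -231/355 - 100/(8097 - I*sqrt(19903))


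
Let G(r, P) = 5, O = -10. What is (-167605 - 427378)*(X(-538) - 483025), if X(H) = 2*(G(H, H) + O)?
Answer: 287397613405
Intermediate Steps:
X(H) = -10 (X(H) = 2*(5 - 10) = 2*(-5) = -10)
(-167605 - 427378)*(X(-538) - 483025) = (-167605 - 427378)*(-10 - 483025) = -594983*(-483035) = 287397613405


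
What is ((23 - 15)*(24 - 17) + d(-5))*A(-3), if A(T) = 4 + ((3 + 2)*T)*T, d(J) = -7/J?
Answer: 14063/5 ≈ 2812.6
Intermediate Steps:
A(T) = 4 + 5*T² (A(T) = 4 + (5*T)*T = 4 + 5*T²)
((23 - 15)*(24 - 17) + d(-5))*A(-3) = ((23 - 15)*(24 - 17) - 7/(-5))*(4 + 5*(-3)²) = (8*7 - 7*(-⅕))*(4 + 5*9) = (56 + 7/5)*(4 + 45) = (287/5)*49 = 14063/5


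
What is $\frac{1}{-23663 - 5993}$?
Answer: $- \frac{1}{29656} \approx -3.372 \cdot 10^{-5}$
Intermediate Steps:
$\frac{1}{-23663 - 5993} = \frac{1}{-29656} = - \frac{1}{29656}$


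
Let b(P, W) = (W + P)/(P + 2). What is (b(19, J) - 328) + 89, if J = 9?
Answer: -713/3 ≈ -237.67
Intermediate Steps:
b(P, W) = (P + W)/(2 + P)
(b(19, J) - 328) + 89 = ((19 + 9)/(2 + 19) - 328) + 89 = (28/21 - 328) + 89 = ((1/21)*28 - 328) + 89 = (4/3 - 328) + 89 = -980/3 + 89 = -713/3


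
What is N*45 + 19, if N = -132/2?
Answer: -2951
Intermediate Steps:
N = -66 (N = -132*1/2 = -66)
N*45 + 19 = -66*45 + 19 = -2970 + 19 = -2951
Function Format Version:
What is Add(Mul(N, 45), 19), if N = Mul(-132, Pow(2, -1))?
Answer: -2951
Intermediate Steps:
N = -66 (N = Mul(-132, Rational(1, 2)) = -66)
Add(Mul(N, 45), 19) = Add(Mul(-66, 45), 19) = Add(-2970, 19) = -2951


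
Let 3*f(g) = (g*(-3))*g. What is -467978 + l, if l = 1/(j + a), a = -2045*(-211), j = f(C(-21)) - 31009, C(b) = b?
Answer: -187212259009/400045 ≈ -4.6798e+5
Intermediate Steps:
f(g) = -g**2 (f(g) = ((g*(-3))*g)/3 = ((-3*g)*g)/3 = (-3*g**2)/3 = -g**2)
j = -31450 (j = -1*(-21)**2 - 31009 = -1*441 - 31009 = -441 - 31009 = -31450)
a = 431495
l = 1/400045 (l = 1/(-31450 + 431495) = 1/400045 ≈ 2.4997e-6)
-467978 + l = -467978 + 1/400045 = -187212259009/400045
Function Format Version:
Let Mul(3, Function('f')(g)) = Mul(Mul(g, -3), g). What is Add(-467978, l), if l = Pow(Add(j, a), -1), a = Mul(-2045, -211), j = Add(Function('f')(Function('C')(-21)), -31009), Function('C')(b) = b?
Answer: Rational(-187212259009, 400045) ≈ -4.6798e+5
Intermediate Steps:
Function('f')(g) = Mul(-1, Pow(g, 2)) (Function('f')(g) = Mul(Rational(1, 3), Mul(Mul(g, -3), g)) = Mul(Rational(1, 3), Mul(Mul(-3, g), g)) = Mul(Rational(1, 3), Mul(-3, Pow(g, 2))) = Mul(-1, Pow(g, 2)))
j = -31450 (j = Add(Mul(-1, Pow(-21, 2)), -31009) = Add(Mul(-1, 441), -31009) = Add(-441, -31009) = -31450)
a = 431495
l = Rational(1, 400045) (l = Pow(Add(-31450, 431495), -1) = Pow(400045, -1) = Rational(1, 400045) ≈ 2.4997e-6)
Add(-467978, l) = Add(-467978, Rational(1, 400045)) = Rational(-187212259009, 400045)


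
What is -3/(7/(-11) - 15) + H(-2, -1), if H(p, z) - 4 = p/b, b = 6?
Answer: 1991/516 ≈ 3.8585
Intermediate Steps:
H(p, z) = 4 + p/6
-3/(7/(-11) - 15) + H(-2, -1) = -3/(7/(-11) - 15) + (4 + (⅙)*(-2)) = -3/(7*(-1/11) - 15) + (4 - ⅓) = -3/(-7/11 - 15) + 11/3 = -3/(-172/11) + 11/3 = -3*(-11/172) + 11/3 = 33/172 + 11/3 = 1991/516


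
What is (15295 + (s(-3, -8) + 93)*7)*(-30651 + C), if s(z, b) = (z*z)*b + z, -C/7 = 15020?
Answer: -2094033011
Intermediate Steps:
C = -105140 (C = -7*15020 = -105140)
s(z, b) = z + b*z**2 (s(z, b) = z**2*b + z = b*z**2 + z = z + b*z**2)
(15295 + (s(-3, -8) + 93)*7)*(-30651 + C) = (15295 + (-3*(1 - 8*(-3)) + 93)*7)*(-30651 - 105140) = (15295 + (-3*(1 + 24) + 93)*7)*(-135791) = (15295 + (-3*25 + 93)*7)*(-135791) = (15295 + (-75 + 93)*7)*(-135791) = (15295 + 18*7)*(-135791) = (15295 + 126)*(-135791) = 15421*(-135791) = -2094033011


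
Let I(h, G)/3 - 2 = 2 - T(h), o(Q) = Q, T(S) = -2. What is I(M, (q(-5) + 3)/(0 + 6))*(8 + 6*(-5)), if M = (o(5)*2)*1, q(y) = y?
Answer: -396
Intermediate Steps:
M = 10 (M = (5*2)*1 = 10*1 = 10)
I(h, G) = 18 (I(h, G) = 6 + 3*(2 - 1*(-2)) = 6 + 3*(2 + 2) = 6 + 3*4 = 6 + 12 = 18)
I(M, (q(-5) + 3)/(0 + 6))*(8 + 6*(-5)) = 18*(8 + 6*(-5)) = 18*(8 - 30) = 18*(-22) = -396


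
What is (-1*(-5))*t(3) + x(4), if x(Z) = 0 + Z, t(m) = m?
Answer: 19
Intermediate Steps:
x(Z) = Z
(-1*(-5))*t(3) + x(4) = -1*(-5)*3 + 4 = 5*3 + 4 = 15 + 4 = 19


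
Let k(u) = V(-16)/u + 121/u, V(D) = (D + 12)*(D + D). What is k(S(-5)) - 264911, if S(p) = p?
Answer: -1324804/5 ≈ -2.6496e+5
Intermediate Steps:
V(D) = 2*D*(12 + D) (V(D) = (12 + D)*(2*D) = 2*D*(12 + D))
k(u) = 249/u (k(u) = (2*(-16)*(12 - 16))/u + 121/u = (2*(-16)*(-4))/u + 121/u = 128/u + 121/u = 249/u)
k(S(-5)) - 264911 = 249/(-5) - 264911 = 249*(-1/5) - 264911 = -249/5 - 264911 = -1324804/5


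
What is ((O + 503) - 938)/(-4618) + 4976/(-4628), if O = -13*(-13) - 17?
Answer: -5417361/5343026 ≈ -1.0139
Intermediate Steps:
O = 152 (O = 169 - 17 = 152)
((O + 503) - 938)/(-4618) + 4976/(-4628) = ((152 + 503) - 938)/(-4618) + 4976/(-4628) = (655 - 938)*(-1/4618) + 4976*(-1/4628) = -283*(-1/4618) - 1244/1157 = 283/4618 - 1244/1157 = -5417361/5343026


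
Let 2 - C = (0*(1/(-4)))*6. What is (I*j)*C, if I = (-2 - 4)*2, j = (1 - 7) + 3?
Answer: 72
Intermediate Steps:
j = -3 (j = -6 + 3 = -3)
I = -12 (I = -6*2 = -12)
C = 2 (C = 2 - 0*(1/(-4))*6 = 2 - 0*(1*(-¼))*6 = 2 - 0*(-¼)*6 = 2 - 0*6 = 2 - 1*0 = 2 + 0 = 2)
(I*j)*C = -12*(-3)*2 = 36*2 = 72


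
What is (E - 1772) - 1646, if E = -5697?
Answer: -9115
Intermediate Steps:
(E - 1772) - 1646 = (-5697 - 1772) - 1646 = -7469 - 1646 = -9115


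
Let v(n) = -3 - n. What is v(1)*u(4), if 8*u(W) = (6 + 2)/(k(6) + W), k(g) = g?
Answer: -⅖ ≈ -0.40000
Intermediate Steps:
u(W) = 1/(6 + W) (u(W) = ((6 + 2)/(6 + W))/8 = (8/(6 + W))/8 = 1/(6 + W))
v(1)*u(4) = (-3 - 1*1)/(6 + 4) = (-3 - 1)/10 = -4*⅒ = -⅖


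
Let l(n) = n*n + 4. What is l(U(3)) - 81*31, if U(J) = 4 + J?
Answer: -2458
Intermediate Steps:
l(n) = 4 + n**2 (l(n) = n**2 + 4 = 4 + n**2)
l(U(3)) - 81*31 = (4 + (4 + 3)**2) - 81*31 = (4 + 7**2) - 2511 = (4 + 49) - 2511 = 53 - 2511 = -2458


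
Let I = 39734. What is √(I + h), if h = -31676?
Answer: √8058 ≈ 89.766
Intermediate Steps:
√(I + h) = √(39734 - 31676) = √8058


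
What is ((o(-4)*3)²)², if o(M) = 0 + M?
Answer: 20736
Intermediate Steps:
o(M) = M
((o(-4)*3)²)² = ((-4*3)²)² = ((-12)²)² = 144² = 20736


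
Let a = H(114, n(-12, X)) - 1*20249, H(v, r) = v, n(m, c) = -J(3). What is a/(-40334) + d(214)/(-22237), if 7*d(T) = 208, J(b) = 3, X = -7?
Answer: 446543499/896907158 ≈ 0.49787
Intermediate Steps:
d(T) = 208/7 (d(T) = (1/7)*208 = 208/7)
n(m, c) = -3 (n(m, c) = -1*3 = -3)
a = -20135 (a = 114 - 1*20249 = 114 - 20249 = -20135)
a/(-40334) + d(214)/(-22237) = -20135/(-40334) + (208/7)/(-22237) = -20135*(-1/40334) + (208/7)*(-1/22237) = 20135/40334 - 208/155659 = 446543499/896907158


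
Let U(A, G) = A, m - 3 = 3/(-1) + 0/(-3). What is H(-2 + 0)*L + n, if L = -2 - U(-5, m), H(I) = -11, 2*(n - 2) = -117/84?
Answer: -1775/56 ≈ -31.696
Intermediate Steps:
n = 73/56 (n = 2 + (-117/84)/2 = 2 + (-117*1/84)/2 = 2 + (½)*(-39/28) = 2 - 39/56 = 73/56 ≈ 1.3036)
m = 0 (m = 3 + (3/(-1) + 0/(-3)) = 3 + (3*(-1) + 0*(-⅓)) = 3 + (-3 + 0) = 3 - 3 = 0)
L = 3 (L = -2 - 1*(-5) = -2 + 5 = 3)
H(-2 + 0)*L + n = -11*3 + 73/56 = -33 + 73/56 = -1775/56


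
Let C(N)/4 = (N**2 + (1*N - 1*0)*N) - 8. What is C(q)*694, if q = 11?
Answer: 649584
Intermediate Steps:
C(N) = -32 + 8*N**2 (C(N) = 4*((N**2 + (1*N - 1*0)*N) - 8) = 4*((N**2 + (N + 0)*N) - 8) = 4*((N**2 + N*N) - 8) = 4*((N**2 + N**2) - 8) = 4*(2*N**2 - 8) = 4*(-8 + 2*N**2) = -32 + 8*N**2)
C(q)*694 = (-32 + 8*11**2)*694 = (-32 + 8*121)*694 = (-32 + 968)*694 = 936*694 = 649584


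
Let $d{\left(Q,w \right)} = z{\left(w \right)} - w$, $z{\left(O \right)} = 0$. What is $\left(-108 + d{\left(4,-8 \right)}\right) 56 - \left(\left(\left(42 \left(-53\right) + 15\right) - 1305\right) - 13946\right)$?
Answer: $11862$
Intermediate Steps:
$d{\left(Q,w \right)} = - w$ ($d{\left(Q,w \right)} = 0 - w = - w$)
$\left(-108 + d{\left(4,-8 \right)}\right) 56 - \left(\left(\left(42 \left(-53\right) + 15\right) - 1305\right) - 13946\right) = \left(-108 - -8\right) 56 - \left(\left(\left(42 \left(-53\right) + 15\right) - 1305\right) - 13946\right) = \left(-108 + 8\right) 56 - \left(\left(\left(-2226 + 15\right) - 1305\right) - 13946\right) = \left(-100\right) 56 - \left(\left(-2211 - 1305\right) - 13946\right) = -5600 - \left(-3516 - 13946\right) = -5600 - -17462 = -5600 + 17462 = 11862$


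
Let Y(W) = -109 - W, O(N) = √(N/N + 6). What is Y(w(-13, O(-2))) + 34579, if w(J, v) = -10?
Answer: 34480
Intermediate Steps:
O(N) = √7 (O(N) = √(1 + 6) = √7)
Y(w(-13, O(-2))) + 34579 = (-109 - 1*(-10)) + 34579 = (-109 + 10) + 34579 = -99 + 34579 = 34480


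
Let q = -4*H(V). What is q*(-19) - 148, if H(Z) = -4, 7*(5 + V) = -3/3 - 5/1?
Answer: -452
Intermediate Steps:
V = -41/7 (V = -5 + (-3/3 - 5/1)/7 = -5 + (-3*⅓ - 5*1)/7 = -5 + (-1 - 5)/7 = -5 + (⅐)*(-6) = -5 - 6/7 = -41/7 ≈ -5.8571)
q = 16 (q = -4*(-4) = 16)
q*(-19) - 148 = 16*(-19) - 148 = -304 - 148 = -452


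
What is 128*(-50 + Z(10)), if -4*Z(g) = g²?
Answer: -9600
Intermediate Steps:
Z(g) = -g²/4
128*(-50 + Z(10)) = 128*(-50 - ¼*10²) = 128*(-50 - ¼*100) = 128*(-50 - 25) = 128*(-75) = -9600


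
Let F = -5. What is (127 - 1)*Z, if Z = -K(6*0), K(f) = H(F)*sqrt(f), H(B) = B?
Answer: 0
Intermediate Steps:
K(f) = -5*sqrt(f)
Z = 0 (Z = -(-5)*sqrt(6*0) = -(-5)*sqrt(0) = -(-5)*0 = -1*0 = 0)
(127 - 1)*Z = (127 - 1)*0 = 126*0 = 0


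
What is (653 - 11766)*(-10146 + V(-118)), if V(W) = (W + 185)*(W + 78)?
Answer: 142535338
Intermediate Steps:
V(W) = (78 + W)*(185 + W) (V(W) = (185 + W)*(78 + W) = (78 + W)*(185 + W))
(653 - 11766)*(-10146 + V(-118)) = (653 - 11766)*(-10146 + (14430 + (-118)**2 + 263*(-118))) = -11113*(-10146 + (14430 + 13924 - 31034)) = -11113*(-10146 - 2680) = -11113*(-12826) = 142535338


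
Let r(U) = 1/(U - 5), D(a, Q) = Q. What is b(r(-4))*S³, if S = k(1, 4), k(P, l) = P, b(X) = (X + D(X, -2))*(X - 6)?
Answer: 1045/81 ≈ 12.901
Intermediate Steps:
r(U) = 1/(-5 + U)
b(X) = (-6 + X)*(-2 + X) (b(X) = (X - 2)*(X - 6) = (-2 + X)*(-6 + X) = (-6 + X)*(-2 + X))
S = 1
b(r(-4))*S³ = (12 + (1/(-5 - 4))² - 8/(-5 - 4))*1³ = (12 + (1/(-9))² - 8/(-9))*1 = (12 + (-⅑)² - 8*(-⅑))*1 = (12 + 1/81 + 8/9)*1 = (1045/81)*1 = 1045/81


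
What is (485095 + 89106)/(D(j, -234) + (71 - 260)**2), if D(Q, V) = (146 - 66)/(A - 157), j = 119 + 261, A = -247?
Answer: 57994301/3607801 ≈ 16.075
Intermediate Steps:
j = 380
D(Q, V) = -20/101 (D(Q, V) = (146 - 66)/(-247 - 157) = 80/(-404) = 80*(-1/404) = -20/101)
(485095 + 89106)/(D(j, -234) + (71 - 260)**2) = (485095 + 89106)/(-20/101 + (71 - 260)**2) = 574201/(-20/101 + (-189)**2) = 574201/(-20/101 + 35721) = 574201/(3607801/101) = 574201*(101/3607801) = 57994301/3607801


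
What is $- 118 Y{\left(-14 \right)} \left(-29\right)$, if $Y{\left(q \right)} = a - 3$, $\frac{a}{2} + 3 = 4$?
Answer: $-3422$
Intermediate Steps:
$a = 2$ ($a = -6 + 2 \cdot 4 = -6 + 8 = 2$)
$Y{\left(q \right)} = -1$ ($Y{\left(q \right)} = 2 - 3 = -1$)
$- 118 Y{\left(-14 \right)} \left(-29\right) = \left(-118\right) \left(-1\right) \left(-29\right) = 118 \left(-29\right) = -3422$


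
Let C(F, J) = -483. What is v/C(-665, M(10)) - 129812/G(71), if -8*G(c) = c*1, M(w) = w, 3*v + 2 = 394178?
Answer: 492264736/34293 ≈ 14355.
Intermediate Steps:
v = 131392 (v = -⅔ + (⅓)*394178 = -⅔ + 394178/3 = 131392)
G(c) = -c/8
v/C(-665, M(10)) - 129812/G(71) = 131392/(-483) - 129812/((-⅛*71)) = 131392*(-1/483) - 129812/(-71/8) = -131392/483 - 129812*(-8/71) = -131392/483 + 1038496/71 = 492264736/34293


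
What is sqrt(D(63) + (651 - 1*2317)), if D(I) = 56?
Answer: I*sqrt(1610) ≈ 40.125*I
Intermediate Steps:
sqrt(D(63) + (651 - 1*2317)) = sqrt(56 + (651 - 1*2317)) = sqrt(56 + (651 - 2317)) = sqrt(56 - 1666) = sqrt(-1610) = I*sqrt(1610)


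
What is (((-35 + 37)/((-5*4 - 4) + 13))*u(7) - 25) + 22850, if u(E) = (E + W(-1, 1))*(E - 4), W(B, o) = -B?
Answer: 251027/11 ≈ 22821.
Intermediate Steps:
u(E) = (1 + E)*(-4 + E) (u(E) = (E - 1*(-1))*(E - 4) = (E + 1)*(-4 + E) = (1 + E)*(-4 + E))
(((-35 + 37)/((-5*4 - 4) + 13))*u(7) - 25) + 22850 = (((-35 + 37)/((-5*4 - 4) + 13))*(-4 + 7² - 3*7) - 25) + 22850 = ((2/((-20 - 4) + 13))*(-4 + 49 - 21) - 25) + 22850 = ((2/(-24 + 13))*24 - 25) + 22850 = ((2/(-11))*24 - 25) + 22850 = ((2*(-1/11))*24 - 25) + 22850 = (-2/11*24 - 25) + 22850 = (-48/11 - 25) + 22850 = -323/11 + 22850 = 251027/11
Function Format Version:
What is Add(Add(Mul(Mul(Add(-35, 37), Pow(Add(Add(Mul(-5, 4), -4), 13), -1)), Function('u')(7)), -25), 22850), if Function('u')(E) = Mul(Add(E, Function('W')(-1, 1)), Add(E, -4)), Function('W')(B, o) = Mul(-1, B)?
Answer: Rational(251027, 11) ≈ 22821.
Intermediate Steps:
Function('u')(E) = Mul(Add(1, E), Add(-4, E)) (Function('u')(E) = Mul(Add(E, Mul(-1, -1)), Add(E, -4)) = Mul(Add(E, 1), Add(-4, E)) = Mul(Add(1, E), Add(-4, E)))
Add(Add(Mul(Mul(Add(-35, 37), Pow(Add(Add(Mul(-5, 4), -4), 13), -1)), Function('u')(7)), -25), 22850) = Add(Add(Mul(Mul(Add(-35, 37), Pow(Add(Add(Mul(-5, 4), -4), 13), -1)), Add(-4, Pow(7, 2), Mul(-3, 7))), -25), 22850) = Add(Add(Mul(Mul(2, Pow(Add(Add(-20, -4), 13), -1)), Add(-4, 49, -21)), -25), 22850) = Add(Add(Mul(Mul(2, Pow(Add(-24, 13), -1)), 24), -25), 22850) = Add(Add(Mul(Mul(2, Pow(-11, -1)), 24), -25), 22850) = Add(Add(Mul(Mul(2, Rational(-1, 11)), 24), -25), 22850) = Add(Add(Mul(Rational(-2, 11), 24), -25), 22850) = Add(Add(Rational(-48, 11), -25), 22850) = Add(Rational(-323, 11), 22850) = Rational(251027, 11)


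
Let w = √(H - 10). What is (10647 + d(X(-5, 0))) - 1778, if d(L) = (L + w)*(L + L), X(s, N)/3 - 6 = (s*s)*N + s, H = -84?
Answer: 8887 + 6*I*√94 ≈ 8887.0 + 58.172*I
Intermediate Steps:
X(s, N) = 18 + 3*s + 3*N*s² (X(s, N) = 18 + 3*((s*s)*N + s) = 18 + 3*(s²*N + s) = 18 + 3*(N*s² + s) = 18 + 3*(s + N*s²) = 18 + (3*s + 3*N*s²) = 18 + 3*s + 3*N*s²)
w = I*√94 (w = √(-84 - 10) = √(-94) = I*√94 ≈ 9.6954*I)
d(L) = 2*L*(L + I*√94) (d(L) = (L + I*√94)*(L + L) = (L + I*√94)*(2*L) = 2*L*(L + I*√94))
(10647 + d(X(-5, 0))) - 1778 = (10647 + 2*(18 + 3*(-5) + 3*0*(-5)²)*((18 + 3*(-5) + 3*0*(-5)²) + I*√94)) - 1778 = (10647 + 2*(18 - 15 + 3*0*25)*((18 - 15 + 3*0*25) + I*√94)) - 1778 = (10647 + 2*(18 - 15 + 0)*((18 - 15 + 0) + I*√94)) - 1778 = (10647 + 2*3*(3 + I*√94)) - 1778 = (10647 + (18 + 6*I*√94)) - 1778 = (10665 + 6*I*√94) - 1778 = 8887 + 6*I*√94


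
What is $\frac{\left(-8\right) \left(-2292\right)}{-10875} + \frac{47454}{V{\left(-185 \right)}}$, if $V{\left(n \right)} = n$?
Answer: $- \frac{34630294}{134125} \approx -258.19$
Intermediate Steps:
$\frac{\left(-8\right) \left(-2292\right)}{-10875} + \frac{47454}{V{\left(-185 \right)}} = \frac{\left(-8\right) \left(-2292\right)}{-10875} + \frac{47454}{-185} = 18336 \left(- \frac{1}{10875}\right) + 47454 \left(- \frac{1}{185}\right) = - \frac{6112}{3625} - \frac{47454}{185} = - \frac{34630294}{134125}$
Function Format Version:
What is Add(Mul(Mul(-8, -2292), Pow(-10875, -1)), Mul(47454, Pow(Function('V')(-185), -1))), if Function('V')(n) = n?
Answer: Rational(-34630294, 134125) ≈ -258.19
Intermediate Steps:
Add(Mul(Mul(-8, -2292), Pow(-10875, -1)), Mul(47454, Pow(Function('V')(-185), -1))) = Add(Mul(Mul(-8, -2292), Pow(-10875, -1)), Mul(47454, Pow(-185, -1))) = Add(Mul(18336, Rational(-1, 10875)), Mul(47454, Rational(-1, 185))) = Add(Rational(-6112, 3625), Rational(-47454, 185)) = Rational(-34630294, 134125)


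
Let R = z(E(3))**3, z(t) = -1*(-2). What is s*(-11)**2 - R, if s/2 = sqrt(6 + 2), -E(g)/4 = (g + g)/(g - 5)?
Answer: -8 + 484*sqrt(2) ≈ 676.48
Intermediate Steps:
E(g) = -8*g/(-5 + g) (E(g) = -4*(g + g)/(g - 5) = -4*2*g/(-5 + g) = -8*g/(-5 + g))
s = 4*sqrt(2) (s = 2*sqrt(6 + 2) = 2*sqrt(8) = 2*(2*sqrt(2)) = 4*sqrt(2) ≈ 5.6569)
z(t) = 2
R = 8 (R = 2**3 = 8)
s*(-11)**2 - R = (4*sqrt(2))*(-11)**2 - 1*8 = (4*sqrt(2))*121 - 8 = 484*sqrt(2) - 8 = -8 + 484*sqrt(2)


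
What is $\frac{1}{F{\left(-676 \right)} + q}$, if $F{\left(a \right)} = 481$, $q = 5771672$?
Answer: $\frac{1}{5772153} \approx 1.7325 \cdot 10^{-7}$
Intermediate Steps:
$\frac{1}{F{\left(-676 \right)} + q} = \frac{1}{481 + 5771672} = \frac{1}{5772153}$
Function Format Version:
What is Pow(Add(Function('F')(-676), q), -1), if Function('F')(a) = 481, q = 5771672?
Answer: Rational(1, 5772153) ≈ 1.7325e-7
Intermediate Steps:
Pow(Add(Function('F')(-676), q), -1) = Pow(Add(481, 5771672), -1) = Pow(5772153, -1) = Rational(1, 5772153)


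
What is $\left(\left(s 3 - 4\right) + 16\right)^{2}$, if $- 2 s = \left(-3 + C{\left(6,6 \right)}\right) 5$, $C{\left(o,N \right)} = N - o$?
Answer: $\frac{4761}{4} \approx 1190.3$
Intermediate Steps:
$s = \frac{15}{2}$ ($s = - \frac{\left(-3 + \left(6 - 6\right)\right) 5}{2} = - \frac{\left(-3 + 0\right) 5}{2} = - \frac{\left(-3\right) 5}{2} = \left(- \frac{1}{2}\right) \left(-15\right) = \frac{15}{2} \approx 7.5$)
$\left(\left(s 3 - 4\right) + 16\right)^{2} = \left(\left(\frac{15}{2} \cdot 3 - 4\right) + 16\right)^{2} = \left(\left(\frac{45}{2} - 4\right) + 16\right)^{2} = \left(\frac{37}{2} + 16\right)^{2} = \left(\frac{69}{2}\right)^{2} = \frac{4761}{4}$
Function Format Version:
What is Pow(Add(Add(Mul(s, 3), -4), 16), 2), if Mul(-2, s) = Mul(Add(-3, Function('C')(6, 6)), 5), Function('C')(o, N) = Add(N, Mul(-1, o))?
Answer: Rational(4761, 4) ≈ 1190.3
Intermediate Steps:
s = Rational(15, 2) (s = Mul(Rational(-1, 2), Mul(Add(-3, Add(6, Mul(-1, 6))), 5)) = Mul(Rational(-1, 2), Mul(Add(-3, Add(6, -6)), 5)) = Mul(Rational(-1, 2), Mul(Add(-3, 0), 5)) = Mul(Rational(-1, 2), Mul(-3, 5)) = Mul(Rational(-1, 2), -15) = Rational(15, 2) ≈ 7.5000)
Pow(Add(Add(Mul(s, 3), -4), 16), 2) = Pow(Add(Add(Mul(Rational(15, 2), 3), -4), 16), 2) = Pow(Add(Add(Rational(45, 2), -4), 16), 2) = Pow(Add(Rational(37, 2), 16), 2) = Pow(Rational(69, 2), 2) = Rational(4761, 4)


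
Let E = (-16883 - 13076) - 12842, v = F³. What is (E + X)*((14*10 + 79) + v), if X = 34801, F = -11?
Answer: 8896000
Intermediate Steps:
v = -1331 (v = (-11)³ = -1331)
E = -42801 (E = -29959 - 12842 = -42801)
(E + X)*((14*10 + 79) + v) = (-42801 + 34801)*((14*10 + 79) - 1331) = -8000*((140 + 79) - 1331) = -8000*(219 - 1331) = -8000*(-1112) = 8896000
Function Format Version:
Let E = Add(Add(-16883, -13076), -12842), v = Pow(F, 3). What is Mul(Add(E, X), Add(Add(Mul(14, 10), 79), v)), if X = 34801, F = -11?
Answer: 8896000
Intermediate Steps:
v = -1331 (v = Pow(-11, 3) = -1331)
E = -42801 (E = Add(-29959, -12842) = -42801)
Mul(Add(E, X), Add(Add(Mul(14, 10), 79), v)) = Mul(Add(-42801, 34801), Add(Add(Mul(14, 10), 79), -1331)) = Mul(-8000, Add(Add(140, 79), -1331)) = Mul(-8000, Add(219, -1331)) = Mul(-8000, -1112) = 8896000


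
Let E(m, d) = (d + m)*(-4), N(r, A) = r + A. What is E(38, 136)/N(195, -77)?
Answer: -348/59 ≈ -5.8983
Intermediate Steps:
N(r, A) = A + r
E(m, d) = -4*d - 4*m
E(38, 136)/N(195, -77) = (-4*136 - 4*38)/(-77 + 195) = (-544 - 152)/118 = -696*1/118 = -348/59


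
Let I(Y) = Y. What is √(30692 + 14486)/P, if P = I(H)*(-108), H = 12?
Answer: -7*√922/1296 ≈ -0.16401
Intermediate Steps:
P = -1296 (P = 12*(-108) = -1296)
√(30692 + 14486)/P = √(30692 + 14486)/(-1296) = √45178*(-1/1296) = (7*√922)*(-1/1296) = -7*√922/1296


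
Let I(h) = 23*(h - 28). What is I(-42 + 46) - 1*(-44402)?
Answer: 43850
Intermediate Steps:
I(h) = -644 + 23*h (I(h) = 23*(-28 + h) = -644 + 23*h)
I(-42 + 46) - 1*(-44402) = (-644 + 23*(-42 + 46)) - 1*(-44402) = (-644 + 23*4) + 44402 = (-644 + 92) + 44402 = -552 + 44402 = 43850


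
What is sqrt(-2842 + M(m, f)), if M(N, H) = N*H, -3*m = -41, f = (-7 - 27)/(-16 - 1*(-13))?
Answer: 2*I*sqrt(6046)/3 ≈ 51.837*I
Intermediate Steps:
f = 34/3 (f = -34/(-16 + 13) = -34/(-3) = -34*(-1/3) = 34/3 ≈ 11.333)
m = 41/3 (m = -1/3*(-41) = 41/3 ≈ 13.667)
M(N, H) = H*N
sqrt(-2842 + M(m, f)) = sqrt(-2842 + (34/3)*(41/3)) = sqrt(-2842 + 1394/9) = sqrt(-24184/9) = 2*I*sqrt(6046)/3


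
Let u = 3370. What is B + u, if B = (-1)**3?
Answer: 3369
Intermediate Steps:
B = -1
B + u = -1 + 3370 = 3369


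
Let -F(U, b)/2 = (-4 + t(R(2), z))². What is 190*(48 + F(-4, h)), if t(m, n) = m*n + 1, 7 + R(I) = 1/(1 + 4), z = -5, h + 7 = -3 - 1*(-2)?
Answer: -356060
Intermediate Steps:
h = -8 (h = -7 + (-3 - 1*(-2)) = -7 + (-3 + 2) = -7 - 1 = -8)
R(I) = -34/5 (R(I) = -7 + 1/(1 + 4) = -7 + 1/5 = -7 + ⅕ = -34/5)
t(m, n) = 1 + m*n
F(U, b) = -1922 (F(U, b) = -2*(-4 + (1 - 34/5*(-5)))² = -2*(-4 + (1 + 34))² = -2*(-4 + 35)² = -2*31² = -2*961 = -1922)
190*(48 + F(-4, h)) = 190*(48 - 1922) = 190*(-1874) = -356060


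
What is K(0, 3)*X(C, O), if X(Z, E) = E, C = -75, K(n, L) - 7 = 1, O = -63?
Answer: -504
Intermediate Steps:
K(n, L) = 8 (K(n, L) = 7 + 1 = 8)
K(0, 3)*X(C, O) = 8*(-63) = -504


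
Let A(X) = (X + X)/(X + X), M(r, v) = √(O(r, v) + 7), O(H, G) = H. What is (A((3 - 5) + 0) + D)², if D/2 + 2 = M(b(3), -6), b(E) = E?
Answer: 49 - 12*√10 ≈ 11.053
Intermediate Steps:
M(r, v) = √(7 + r) (M(r, v) = √(r + 7) = √(7 + r))
D = -4 + 2*√10 (D = -4 + 2*√(7 + 3) = -4 + 2*√10 ≈ 2.3246)
A(X) = 1 (A(X) = (2*X)/((2*X)) = (2*X)*(1/(2*X)) = 1)
(A((3 - 5) + 0) + D)² = (1 + (-4 + 2*√10))² = (-3 + 2*√10)²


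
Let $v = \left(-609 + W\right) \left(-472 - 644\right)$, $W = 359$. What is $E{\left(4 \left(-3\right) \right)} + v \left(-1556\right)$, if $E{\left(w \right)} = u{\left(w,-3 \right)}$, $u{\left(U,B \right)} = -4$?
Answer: $-434124004$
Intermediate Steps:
$E{\left(w \right)} = -4$
$v = 279000$ ($v = \left(-609 + 359\right) \left(-472 - 644\right) = \left(-250\right) \left(-1116\right) = 279000$)
$E{\left(4 \left(-3\right) \right)} + v \left(-1556\right) = -4 + 279000 \left(-1556\right) = -4 - 434124000 = -434124004$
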